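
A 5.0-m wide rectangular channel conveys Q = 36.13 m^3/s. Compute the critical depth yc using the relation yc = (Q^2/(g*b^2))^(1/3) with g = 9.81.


Using yc = (Q^2 / (g * b^2))^(1/3):
Q^2 = 36.13^2 = 1305.38.
g * b^2 = 9.81 * 5.0^2 = 9.81 * 25.0 = 245.25.
Q^2 / (g*b^2) = 1305.38 / 245.25 = 5.3227.
yc = 5.3227^(1/3) = 1.746 m.

1.746


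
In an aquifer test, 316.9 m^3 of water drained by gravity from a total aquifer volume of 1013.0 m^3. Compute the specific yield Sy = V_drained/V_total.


Specific yield Sy = Volume drained / Total volume.
Sy = 316.9 / 1013.0
   = 0.3128.

0.3128


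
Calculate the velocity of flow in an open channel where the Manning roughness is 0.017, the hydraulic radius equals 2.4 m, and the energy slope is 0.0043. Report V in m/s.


Manning's equation gives V = (1/n) * R^(2/3) * S^(1/2).
First, compute R^(2/3) = 2.4^(2/3) = 1.7926.
Next, S^(1/2) = 0.0043^(1/2) = 0.065574.
Then 1/n = 1/0.017 = 58.82.
V = 58.82 * 1.7926 * 0.065574 = 6.9145 m/s.

6.9145


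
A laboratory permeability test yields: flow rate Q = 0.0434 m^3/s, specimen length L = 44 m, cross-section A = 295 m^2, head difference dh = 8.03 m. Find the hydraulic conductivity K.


From K = Q*L / (A*dh):
Numerator: Q*L = 0.0434 * 44 = 1.9096.
Denominator: A*dh = 295 * 8.03 = 2368.85.
K = 1.9096 / 2368.85 = 0.000806 m/s.

0.000806


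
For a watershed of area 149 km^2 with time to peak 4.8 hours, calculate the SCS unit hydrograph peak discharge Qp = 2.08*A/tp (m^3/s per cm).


SCS formula: Qp = 2.08 * A / tp.
Qp = 2.08 * 149 / 4.8
   = 309.92 / 4.8
   = 64.57 m^3/s per cm.

64.57


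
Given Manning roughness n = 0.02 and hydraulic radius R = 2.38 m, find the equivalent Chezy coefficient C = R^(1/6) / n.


The Chezy coefficient relates to Manning's n through C = R^(1/6) / n.
R^(1/6) = 2.38^(1/6) = 1.155481.
C = 1.155481 / 0.02 = 57.77 m^(1/2)/s.

57.77


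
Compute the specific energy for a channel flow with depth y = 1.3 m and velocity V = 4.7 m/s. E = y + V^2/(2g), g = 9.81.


Specific energy E = y + V^2/(2g).
Velocity head = V^2/(2g) = 4.7^2 / (2*9.81) = 22.09 / 19.62 = 1.1259 m.
E = 1.3 + 1.1259 = 2.4259 m.

2.4259


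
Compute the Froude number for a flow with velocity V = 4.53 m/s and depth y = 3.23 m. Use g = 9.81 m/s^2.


The Froude number is defined as Fr = V / sqrt(g*y).
g*y = 9.81 * 3.23 = 31.6863.
sqrt(g*y) = sqrt(31.6863) = 5.6291.
Fr = 4.53 / 5.6291 = 0.8048.

0.8048


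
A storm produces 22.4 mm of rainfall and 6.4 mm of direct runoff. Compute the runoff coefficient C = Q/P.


The runoff coefficient C = runoff depth / rainfall depth.
C = 6.4 / 22.4
  = 0.2857.

0.2857


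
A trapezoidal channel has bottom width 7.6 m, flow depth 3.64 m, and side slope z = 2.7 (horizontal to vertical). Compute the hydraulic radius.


For a trapezoidal section with side slope z:
A = (b + z*y)*y = (7.6 + 2.7*3.64)*3.64 = 63.438 m^2.
P = b + 2*y*sqrt(1 + z^2) = 7.6 + 2*3.64*sqrt(1 + 2.7^2) = 28.561 m.
R = A/P = 63.438 / 28.561 = 2.2212 m.

2.2212


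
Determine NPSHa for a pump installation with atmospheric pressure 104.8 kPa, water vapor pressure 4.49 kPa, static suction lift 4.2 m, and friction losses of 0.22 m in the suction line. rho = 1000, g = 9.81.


NPSHa = p_atm/(rho*g) - z_s - hf_s - p_vap/(rho*g).
p_atm/(rho*g) = 104.8*1000 / (1000*9.81) = 10.683 m.
p_vap/(rho*g) = 4.49*1000 / (1000*9.81) = 0.458 m.
NPSHa = 10.683 - 4.2 - 0.22 - 0.458
      = 5.81 m.

5.81


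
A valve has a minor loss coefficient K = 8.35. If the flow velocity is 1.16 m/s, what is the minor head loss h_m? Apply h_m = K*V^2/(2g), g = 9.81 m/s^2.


Minor loss formula: h_m = K * V^2/(2g).
V^2 = 1.16^2 = 1.3456.
V^2/(2g) = 1.3456 / 19.62 = 0.0686 m.
h_m = 8.35 * 0.0686 = 0.5727 m.

0.5727


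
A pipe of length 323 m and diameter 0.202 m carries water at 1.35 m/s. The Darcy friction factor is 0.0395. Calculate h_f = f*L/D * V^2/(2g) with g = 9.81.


Darcy-Weisbach equation: h_f = f * (L/D) * V^2/(2g).
f * L/D = 0.0395 * 323/0.202 = 63.1609.
V^2/(2g) = 1.35^2 / (2*9.81) = 1.8225 / 19.62 = 0.0929 m.
h_f = 63.1609 * 0.0929 = 5.867 m.

5.867


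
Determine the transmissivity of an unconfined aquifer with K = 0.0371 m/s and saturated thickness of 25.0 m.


Transmissivity is defined as T = K * h.
T = 0.0371 * 25.0
  = 0.9275 m^2/s.

0.9275


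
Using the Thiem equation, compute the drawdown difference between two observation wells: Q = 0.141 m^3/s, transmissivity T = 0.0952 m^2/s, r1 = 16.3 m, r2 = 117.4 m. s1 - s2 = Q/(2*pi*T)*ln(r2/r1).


Thiem equation: s1 - s2 = Q/(2*pi*T) * ln(r2/r1).
ln(r2/r1) = ln(117.4/16.3) = 1.9744.
Q/(2*pi*T) = 0.141 / (2*pi*0.0952) = 0.141 / 0.5982 = 0.2357.
s1 - s2 = 0.2357 * 1.9744 = 0.4654 m.

0.4654


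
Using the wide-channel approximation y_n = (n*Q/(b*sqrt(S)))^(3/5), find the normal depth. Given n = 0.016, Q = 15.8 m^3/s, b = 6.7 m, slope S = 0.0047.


We use the wide-channel approximation y_n = (n*Q/(b*sqrt(S)))^(3/5).
sqrt(S) = sqrt(0.0047) = 0.068557.
Numerator: n*Q = 0.016 * 15.8 = 0.2528.
Denominator: b*sqrt(S) = 6.7 * 0.068557 = 0.459332.
arg = 0.5504.
y_n = 0.5504^(3/5) = 0.6989 m.

0.6989


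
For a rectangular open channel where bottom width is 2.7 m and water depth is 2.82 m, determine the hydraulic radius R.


For a rectangular section:
Flow area A = b * y = 2.7 * 2.82 = 7.61 m^2.
Wetted perimeter P = b + 2y = 2.7 + 2*2.82 = 8.34 m.
Hydraulic radius R = A/P = 7.61 / 8.34 = 0.9129 m.

0.9129


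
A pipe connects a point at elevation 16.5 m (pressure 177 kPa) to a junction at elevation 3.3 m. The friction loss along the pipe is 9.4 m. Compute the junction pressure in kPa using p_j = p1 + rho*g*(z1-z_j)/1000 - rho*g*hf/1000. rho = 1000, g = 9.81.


Junction pressure: p_j = p1 + rho*g*(z1 - z_j)/1000 - rho*g*hf/1000.
Elevation term = 1000*9.81*(16.5 - 3.3)/1000 = 129.492 kPa.
Friction term = 1000*9.81*9.4/1000 = 92.214 kPa.
p_j = 177 + 129.492 - 92.214 = 214.28 kPa.

214.28


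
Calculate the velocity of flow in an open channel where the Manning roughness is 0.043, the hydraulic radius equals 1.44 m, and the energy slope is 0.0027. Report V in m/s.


Manning's equation gives V = (1/n) * R^(2/3) * S^(1/2).
First, compute R^(2/3) = 1.44^(2/3) = 1.2752.
Next, S^(1/2) = 0.0027^(1/2) = 0.051962.
Then 1/n = 1/0.043 = 23.26.
V = 23.26 * 1.2752 * 0.051962 = 1.5409 m/s.

1.5409


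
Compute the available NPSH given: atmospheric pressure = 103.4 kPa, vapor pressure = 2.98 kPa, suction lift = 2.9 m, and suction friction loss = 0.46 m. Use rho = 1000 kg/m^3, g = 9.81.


NPSHa = p_atm/(rho*g) - z_s - hf_s - p_vap/(rho*g).
p_atm/(rho*g) = 103.4*1000 / (1000*9.81) = 10.54 m.
p_vap/(rho*g) = 2.98*1000 / (1000*9.81) = 0.304 m.
NPSHa = 10.54 - 2.9 - 0.46 - 0.304
      = 6.88 m.

6.88


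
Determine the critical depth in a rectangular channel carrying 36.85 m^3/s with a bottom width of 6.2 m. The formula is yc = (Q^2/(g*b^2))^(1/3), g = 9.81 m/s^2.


Using yc = (Q^2 / (g * b^2))^(1/3):
Q^2 = 36.85^2 = 1357.92.
g * b^2 = 9.81 * 6.2^2 = 9.81 * 38.44 = 377.1.
Q^2 / (g*b^2) = 1357.92 / 377.1 = 3.601.
yc = 3.601^(1/3) = 1.5328 m.

1.5328


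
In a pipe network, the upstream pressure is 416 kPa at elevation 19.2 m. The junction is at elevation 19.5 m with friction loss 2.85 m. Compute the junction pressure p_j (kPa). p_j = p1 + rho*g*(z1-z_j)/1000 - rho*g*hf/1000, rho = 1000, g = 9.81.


Junction pressure: p_j = p1 + rho*g*(z1 - z_j)/1000 - rho*g*hf/1000.
Elevation term = 1000*9.81*(19.2 - 19.5)/1000 = -2.943 kPa.
Friction term = 1000*9.81*2.85/1000 = 27.959 kPa.
p_j = 416 + -2.943 - 27.959 = 385.1 kPa.

385.1


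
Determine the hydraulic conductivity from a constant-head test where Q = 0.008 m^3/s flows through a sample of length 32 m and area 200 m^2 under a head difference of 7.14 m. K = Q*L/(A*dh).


From K = Q*L / (A*dh):
Numerator: Q*L = 0.008 * 32 = 0.256.
Denominator: A*dh = 200 * 7.14 = 1428.0.
K = 0.256 / 1428.0 = 0.000179 m/s.

0.000179


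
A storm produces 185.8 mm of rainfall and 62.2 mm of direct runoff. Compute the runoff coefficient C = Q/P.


The runoff coefficient C = runoff depth / rainfall depth.
C = 62.2 / 185.8
  = 0.3348.

0.3348


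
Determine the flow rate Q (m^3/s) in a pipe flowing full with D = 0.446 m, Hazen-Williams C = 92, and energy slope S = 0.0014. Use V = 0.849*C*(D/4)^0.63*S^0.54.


For a full circular pipe, R = D/4 = 0.446/4 = 0.1115 m.
V = 0.849 * 92 * 0.1115^0.63 * 0.0014^0.54
  = 0.849 * 92 * 0.251063 * 0.028768
  = 0.5641 m/s.
Pipe area A = pi*D^2/4 = pi*0.446^2/4 = 0.1562 m^2.
Q = A * V = 0.1562 * 0.5641 = 0.0881 m^3/s.

0.0881


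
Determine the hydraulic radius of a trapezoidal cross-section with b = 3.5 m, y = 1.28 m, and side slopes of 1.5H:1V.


For a trapezoidal section with side slope z:
A = (b + z*y)*y = (3.5 + 1.5*1.28)*1.28 = 6.938 m^2.
P = b + 2*y*sqrt(1 + z^2) = 3.5 + 2*1.28*sqrt(1 + 1.5^2) = 8.115 m.
R = A/P = 6.938 / 8.115 = 0.8549 m.

0.8549


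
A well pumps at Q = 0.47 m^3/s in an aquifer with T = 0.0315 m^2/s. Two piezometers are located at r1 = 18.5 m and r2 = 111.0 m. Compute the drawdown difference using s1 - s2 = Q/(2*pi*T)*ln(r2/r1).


Thiem equation: s1 - s2 = Q/(2*pi*T) * ln(r2/r1).
ln(r2/r1) = ln(111.0/18.5) = 1.7918.
Q/(2*pi*T) = 0.47 / (2*pi*0.0315) = 0.47 / 0.1979 = 2.3747.
s1 - s2 = 2.3747 * 1.7918 = 4.2549 m.

4.2549


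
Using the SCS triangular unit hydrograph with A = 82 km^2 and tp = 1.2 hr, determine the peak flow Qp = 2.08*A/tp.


SCS formula: Qp = 2.08 * A / tp.
Qp = 2.08 * 82 / 1.2
   = 170.56 / 1.2
   = 142.13 m^3/s per cm.

142.13


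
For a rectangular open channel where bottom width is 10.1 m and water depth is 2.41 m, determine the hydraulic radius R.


For a rectangular section:
Flow area A = b * y = 10.1 * 2.41 = 24.34 m^2.
Wetted perimeter P = b + 2y = 10.1 + 2*2.41 = 14.92 m.
Hydraulic radius R = A/P = 24.34 / 14.92 = 1.6314 m.

1.6314


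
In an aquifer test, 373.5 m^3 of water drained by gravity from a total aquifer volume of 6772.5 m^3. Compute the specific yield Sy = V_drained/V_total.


Specific yield Sy = Volume drained / Total volume.
Sy = 373.5 / 6772.5
   = 0.0551.

0.0551


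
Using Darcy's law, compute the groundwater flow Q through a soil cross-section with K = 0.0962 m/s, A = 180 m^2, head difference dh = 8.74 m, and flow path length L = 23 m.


Darcy's law: Q = K * A * i, where i = dh/L.
Hydraulic gradient i = 8.74 / 23 = 0.38.
Q = 0.0962 * 180 * 0.38
  = 6.5801 m^3/s.

6.5801


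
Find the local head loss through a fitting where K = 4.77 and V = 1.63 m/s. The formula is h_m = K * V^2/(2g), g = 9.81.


Minor loss formula: h_m = K * V^2/(2g).
V^2 = 1.63^2 = 2.6569.
V^2/(2g) = 2.6569 / 19.62 = 0.1354 m.
h_m = 4.77 * 0.1354 = 0.6459 m.

0.6459


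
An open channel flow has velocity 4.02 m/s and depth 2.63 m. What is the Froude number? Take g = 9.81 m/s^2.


The Froude number is defined as Fr = V / sqrt(g*y).
g*y = 9.81 * 2.63 = 25.8003.
sqrt(g*y) = sqrt(25.8003) = 5.0794.
Fr = 4.02 / 5.0794 = 0.7914.

0.7914


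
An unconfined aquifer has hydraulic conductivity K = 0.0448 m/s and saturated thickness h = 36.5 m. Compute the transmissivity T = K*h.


Transmissivity is defined as T = K * h.
T = 0.0448 * 36.5
  = 1.6352 m^2/s.

1.6352


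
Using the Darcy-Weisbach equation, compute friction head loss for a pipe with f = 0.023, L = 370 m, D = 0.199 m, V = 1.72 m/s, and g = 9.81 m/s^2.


Darcy-Weisbach equation: h_f = f * (L/D) * V^2/(2g).
f * L/D = 0.023 * 370/0.199 = 42.7638.
V^2/(2g) = 1.72^2 / (2*9.81) = 2.9584 / 19.62 = 0.1508 m.
h_f = 42.7638 * 0.1508 = 6.448 m.

6.448


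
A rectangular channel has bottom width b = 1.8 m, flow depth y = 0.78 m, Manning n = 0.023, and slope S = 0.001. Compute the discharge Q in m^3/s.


For a rectangular channel, the cross-sectional area A = b * y = 1.8 * 0.78 = 1.4 m^2.
The wetted perimeter P = b + 2y = 1.8 + 2*0.78 = 3.36 m.
Hydraulic radius R = A/P = 1.4/3.36 = 0.4179 m.
Velocity V = (1/n)*R^(2/3)*S^(1/2) = (1/0.023)*0.4179^(2/3)*0.001^(1/2) = 0.7685 m/s.
Discharge Q = A * V = 1.4 * 0.7685 = 1.079 m^3/s.

1.079


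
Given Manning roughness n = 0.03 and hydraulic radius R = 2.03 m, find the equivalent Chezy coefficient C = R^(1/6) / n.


The Chezy coefficient relates to Manning's n through C = R^(1/6) / n.
R^(1/6) = 2.03^(1/6) = 1.125251.
C = 1.125251 / 0.03 = 37.51 m^(1/2)/s.

37.51


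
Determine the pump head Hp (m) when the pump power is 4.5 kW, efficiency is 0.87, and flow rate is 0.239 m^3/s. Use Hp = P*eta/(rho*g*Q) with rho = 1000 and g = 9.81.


Pump head formula: Hp = P * eta / (rho * g * Q).
Numerator: P * eta = 4.5 * 1000 * 0.87 = 3915.0 W.
Denominator: rho * g * Q = 1000 * 9.81 * 0.239 = 2344.59.
Hp = 3915.0 / 2344.59 = 1.67 m.

1.67


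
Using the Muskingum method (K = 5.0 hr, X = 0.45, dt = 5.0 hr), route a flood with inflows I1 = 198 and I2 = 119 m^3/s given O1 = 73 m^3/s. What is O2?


Muskingum coefficients:
denom = 2*K*(1-X) + dt = 2*5.0*(1-0.45) + 5.0 = 10.5.
C0 = (dt - 2*K*X)/denom = (5.0 - 2*5.0*0.45)/10.5 = 0.0476.
C1 = (dt + 2*K*X)/denom = (5.0 + 2*5.0*0.45)/10.5 = 0.9048.
C2 = (2*K*(1-X) - dt)/denom = 0.0476.
O2 = C0*I2 + C1*I1 + C2*O1
   = 0.0476*119 + 0.9048*198 + 0.0476*73
   = 188.29 m^3/s.

188.29


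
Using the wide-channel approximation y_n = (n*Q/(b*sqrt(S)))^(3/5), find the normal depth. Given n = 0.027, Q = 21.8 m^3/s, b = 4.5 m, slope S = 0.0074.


We use the wide-channel approximation y_n = (n*Q/(b*sqrt(S)))^(3/5).
sqrt(S) = sqrt(0.0074) = 0.086023.
Numerator: n*Q = 0.027 * 21.8 = 0.5886.
Denominator: b*sqrt(S) = 4.5 * 0.086023 = 0.387103.
arg = 1.5205.
y_n = 1.5205^(3/5) = 1.2859 m.

1.2859


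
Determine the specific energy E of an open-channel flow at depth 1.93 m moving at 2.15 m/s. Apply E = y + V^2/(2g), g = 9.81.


Specific energy E = y + V^2/(2g).
Velocity head = V^2/(2g) = 2.15^2 / (2*9.81) = 4.6225 / 19.62 = 0.2356 m.
E = 1.93 + 0.2356 = 2.1656 m.

2.1656


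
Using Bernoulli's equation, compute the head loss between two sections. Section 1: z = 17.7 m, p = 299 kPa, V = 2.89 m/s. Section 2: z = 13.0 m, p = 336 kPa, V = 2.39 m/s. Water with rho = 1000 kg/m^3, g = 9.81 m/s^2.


Total head at each section: H = z + p/(rho*g) + V^2/(2g).
H1 = 17.7 + 299*1000/(1000*9.81) + 2.89^2/(2*9.81)
   = 17.7 + 30.479 + 0.4257
   = 48.605 m.
H2 = 13.0 + 336*1000/(1000*9.81) + 2.39^2/(2*9.81)
   = 13.0 + 34.251 + 0.2911
   = 47.542 m.
h_L = H1 - H2 = 48.605 - 47.542 = 1.063 m.

1.063


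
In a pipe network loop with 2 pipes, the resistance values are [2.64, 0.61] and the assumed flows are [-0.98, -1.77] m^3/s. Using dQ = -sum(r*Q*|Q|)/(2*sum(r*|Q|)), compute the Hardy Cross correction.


Numerator terms (r*Q*|Q|): 2.64*-0.98*|-0.98| = -2.5355; 0.61*-1.77*|-1.77| = -1.9111.
Sum of numerator = -4.4465.
Denominator terms (r*|Q|): 2.64*|-0.98| = 2.5872; 0.61*|-1.77| = 1.0797.
2 * sum of denominator = 2 * 3.6669 = 7.3338.
dQ = --4.4465 / 7.3338 = 0.6063 m^3/s.

0.6063


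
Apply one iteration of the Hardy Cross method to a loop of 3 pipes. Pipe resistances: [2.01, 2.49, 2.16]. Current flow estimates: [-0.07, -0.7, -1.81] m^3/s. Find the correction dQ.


Numerator terms (r*Q*|Q|): 2.01*-0.07*|-0.07| = -0.0098; 2.49*-0.7*|-0.7| = -1.2201; 2.16*-1.81*|-1.81| = -7.0764.
Sum of numerator = -8.3063.
Denominator terms (r*|Q|): 2.01*|-0.07| = 0.1407; 2.49*|-0.7| = 1.743; 2.16*|-1.81| = 3.9096.
2 * sum of denominator = 2 * 5.7933 = 11.5866.
dQ = --8.3063 / 11.5866 = 0.7169 m^3/s.

0.7169


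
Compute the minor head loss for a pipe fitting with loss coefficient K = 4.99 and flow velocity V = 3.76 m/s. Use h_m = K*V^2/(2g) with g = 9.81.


Minor loss formula: h_m = K * V^2/(2g).
V^2 = 3.76^2 = 14.1376.
V^2/(2g) = 14.1376 / 19.62 = 0.7206 m.
h_m = 4.99 * 0.7206 = 3.5956 m.

3.5956


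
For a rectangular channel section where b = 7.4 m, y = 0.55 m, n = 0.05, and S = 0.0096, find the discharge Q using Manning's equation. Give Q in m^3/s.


For a rectangular channel, the cross-sectional area A = b * y = 7.4 * 0.55 = 4.07 m^2.
The wetted perimeter P = b + 2y = 7.4 + 2*0.55 = 8.5 m.
Hydraulic radius R = A/P = 4.07/8.5 = 0.4788 m.
Velocity V = (1/n)*R^(2/3)*S^(1/2) = (1/0.05)*0.4788^(2/3)*0.0096^(1/2) = 1.1994 m/s.
Discharge Q = A * V = 4.07 * 1.1994 = 4.881 m^3/s.

4.881


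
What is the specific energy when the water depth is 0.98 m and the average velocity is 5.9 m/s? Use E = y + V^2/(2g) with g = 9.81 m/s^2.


Specific energy E = y + V^2/(2g).
Velocity head = V^2/(2g) = 5.9^2 / (2*9.81) = 34.81 / 19.62 = 1.7742 m.
E = 0.98 + 1.7742 = 2.7542 m.

2.7542


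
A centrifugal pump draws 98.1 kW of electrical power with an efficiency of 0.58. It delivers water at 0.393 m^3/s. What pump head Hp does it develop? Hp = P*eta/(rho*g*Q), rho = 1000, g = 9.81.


Pump head formula: Hp = P * eta / (rho * g * Q).
Numerator: P * eta = 98.1 * 1000 * 0.58 = 56898.0 W.
Denominator: rho * g * Q = 1000 * 9.81 * 0.393 = 3855.33.
Hp = 56898.0 / 3855.33 = 14.76 m.

14.76


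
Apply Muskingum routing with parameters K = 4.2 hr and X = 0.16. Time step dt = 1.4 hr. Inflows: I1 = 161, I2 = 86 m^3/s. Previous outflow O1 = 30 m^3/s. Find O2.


Muskingum coefficients:
denom = 2*K*(1-X) + dt = 2*4.2*(1-0.16) + 1.4 = 8.456.
C0 = (dt - 2*K*X)/denom = (1.4 - 2*4.2*0.16)/8.456 = 0.0066.
C1 = (dt + 2*K*X)/denom = (1.4 + 2*4.2*0.16)/8.456 = 0.3245.
C2 = (2*K*(1-X) - dt)/denom = 0.6689.
O2 = C0*I2 + C1*I1 + C2*O1
   = 0.0066*86 + 0.3245*161 + 0.6689*30
   = 72.88 m^3/s.

72.88


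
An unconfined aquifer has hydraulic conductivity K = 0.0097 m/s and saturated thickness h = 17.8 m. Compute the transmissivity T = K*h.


Transmissivity is defined as T = K * h.
T = 0.0097 * 17.8
  = 0.1727 m^2/s.

0.1727


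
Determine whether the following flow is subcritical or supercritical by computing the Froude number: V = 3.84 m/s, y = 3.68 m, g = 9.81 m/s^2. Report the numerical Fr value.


The Froude number is defined as Fr = V / sqrt(g*y).
g*y = 9.81 * 3.68 = 36.1008.
sqrt(g*y) = sqrt(36.1008) = 6.0084.
Fr = 3.84 / 6.0084 = 0.6391.
Since Fr < 1, the flow is subcritical.

0.6391


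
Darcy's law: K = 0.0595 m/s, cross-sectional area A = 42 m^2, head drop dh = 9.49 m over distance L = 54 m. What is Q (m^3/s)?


Darcy's law: Q = K * A * i, where i = dh/L.
Hydraulic gradient i = 9.49 / 54 = 0.175741.
Q = 0.0595 * 42 * 0.175741
  = 0.4392 m^3/s.

0.4392


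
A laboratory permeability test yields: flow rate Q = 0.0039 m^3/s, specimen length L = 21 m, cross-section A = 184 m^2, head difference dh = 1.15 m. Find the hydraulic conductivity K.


From K = Q*L / (A*dh):
Numerator: Q*L = 0.0039 * 21 = 0.0819.
Denominator: A*dh = 184 * 1.15 = 211.6.
K = 0.0819 / 211.6 = 0.000387 m/s.

0.000387


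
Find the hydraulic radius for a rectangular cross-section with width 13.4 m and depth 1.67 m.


For a rectangular section:
Flow area A = b * y = 13.4 * 1.67 = 22.38 m^2.
Wetted perimeter P = b + 2y = 13.4 + 2*1.67 = 16.74 m.
Hydraulic radius R = A/P = 22.38 / 16.74 = 1.3368 m.

1.3368


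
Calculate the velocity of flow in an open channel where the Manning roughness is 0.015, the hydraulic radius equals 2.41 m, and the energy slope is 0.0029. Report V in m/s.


Manning's equation gives V = (1/n) * R^(2/3) * S^(1/2).
First, compute R^(2/3) = 2.41^(2/3) = 1.7975.
Next, S^(1/2) = 0.0029^(1/2) = 0.053852.
Then 1/n = 1/0.015 = 66.67.
V = 66.67 * 1.7975 * 0.053852 = 6.4534 m/s.

6.4534


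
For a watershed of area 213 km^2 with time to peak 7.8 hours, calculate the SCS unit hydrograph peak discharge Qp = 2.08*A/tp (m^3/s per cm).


SCS formula: Qp = 2.08 * A / tp.
Qp = 2.08 * 213 / 7.8
   = 443.04 / 7.8
   = 56.8 m^3/s per cm.

56.8


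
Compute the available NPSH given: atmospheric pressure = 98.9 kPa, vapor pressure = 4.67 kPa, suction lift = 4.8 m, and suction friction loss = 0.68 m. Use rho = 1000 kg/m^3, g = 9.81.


NPSHa = p_atm/(rho*g) - z_s - hf_s - p_vap/(rho*g).
p_atm/(rho*g) = 98.9*1000 / (1000*9.81) = 10.082 m.
p_vap/(rho*g) = 4.67*1000 / (1000*9.81) = 0.476 m.
NPSHa = 10.082 - 4.8 - 0.68 - 0.476
      = 4.13 m.

4.13


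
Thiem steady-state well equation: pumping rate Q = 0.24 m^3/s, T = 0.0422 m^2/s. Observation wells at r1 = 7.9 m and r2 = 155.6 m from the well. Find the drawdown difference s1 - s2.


Thiem equation: s1 - s2 = Q/(2*pi*T) * ln(r2/r1).
ln(r2/r1) = ln(155.6/7.9) = 2.9804.
Q/(2*pi*T) = 0.24 / (2*pi*0.0422) = 0.24 / 0.2652 = 0.9051.
s1 - s2 = 0.9051 * 2.9804 = 2.6977 m.

2.6977


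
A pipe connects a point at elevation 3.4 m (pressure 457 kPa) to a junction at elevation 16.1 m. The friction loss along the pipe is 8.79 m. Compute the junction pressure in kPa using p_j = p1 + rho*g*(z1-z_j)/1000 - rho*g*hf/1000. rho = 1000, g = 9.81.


Junction pressure: p_j = p1 + rho*g*(z1 - z_j)/1000 - rho*g*hf/1000.
Elevation term = 1000*9.81*(3.4 - 16.1)/1000 = -124.587 kPa.
Friction term = 1000*9.81*8.79/1000 = 86.23 kPa.
p_j = 457 + -124.587 - 86.23 = 246.18 kPa.

246.18


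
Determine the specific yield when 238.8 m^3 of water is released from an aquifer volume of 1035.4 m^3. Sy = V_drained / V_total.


Specific yield Sy = Volume drained / Total volume.
Sy = 238.8 / 1035.4
   = 0.2306.

0.2306


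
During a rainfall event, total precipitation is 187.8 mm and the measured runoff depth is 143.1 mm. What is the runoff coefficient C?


The runoff coefficient C = runoff depth / rainfall depth.
C = 143.1 / 187.8
  = 0.762.

0.762


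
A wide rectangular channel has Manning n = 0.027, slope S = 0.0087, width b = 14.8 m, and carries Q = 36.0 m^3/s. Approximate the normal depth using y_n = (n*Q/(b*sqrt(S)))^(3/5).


We use the wide-channel approximation y_n = (n*Q/(b*sqrt(S)))^(3/5).
sqrt(S) = sqrt(0.0087) = 0.093274.
Numerator: n*Q = 0.027 * 36.0 = 0.972.
Denominator: b*sqrt(S) = 14.8 * 0.093274 = 1.380455.
arg = 0.7041.
y_n = 0.7041^(3/5) = 0.8102 m.

0.8102


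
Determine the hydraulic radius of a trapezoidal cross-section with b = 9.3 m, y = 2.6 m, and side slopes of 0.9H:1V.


For a trapezoidal section with side slope z:
A = (b + z*y)*y = (9.3 + 0.9*2.6)*2.6 = 30.264 m^2.
P = b + 2*y*sqrt(1 + z^2) = 9.3 + 2*2.6*sqrt(1 + 0.9^2) = 16.296 m.
R = A/P = 30.264 / 16.296 = 1.8572 m.

1.8572


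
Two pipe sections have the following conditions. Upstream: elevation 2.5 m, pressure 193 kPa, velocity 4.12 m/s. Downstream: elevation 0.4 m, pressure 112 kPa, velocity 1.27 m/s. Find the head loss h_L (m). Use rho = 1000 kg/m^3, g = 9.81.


Total head at each section: H = z + p/(rho*g) + V^2/(2g).
H1 = 2.5 + 193*1000/(1000*9.81) + 4.12^2/(2*9.81)
   = 2.5 + 19.674 + 0.8652
   = 23.039 m.
H2 = 0.4 + 112*1000/(1000*9.81) + 1.27^2/(2*9.81)
   = 0.4 + 11.417 + 0.0822
   = 11.899 m.
h_L = H1 - H2 = 23.039 - 11.899 = 11.14 m.

11.14


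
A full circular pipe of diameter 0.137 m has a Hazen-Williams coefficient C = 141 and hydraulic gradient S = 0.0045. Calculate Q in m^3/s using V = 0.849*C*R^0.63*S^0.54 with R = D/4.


For a full circular pipe, R = D/4 = 0.137/4 = 0.0343 m.
V = 0.849 * 141 * 0.0343^0.63 * 0.0045^0.54
  = 0.849 * 141 * 0.119354 * 0.054042
  = 0.7721 m/s.
Pipe area A = pi*D^2/4 = pi*0.137^2/4 = 0.0147 m^2.
Q = A * V = 0.0147 * 0.7721 = 0.0114 m^3/s.

0.0114


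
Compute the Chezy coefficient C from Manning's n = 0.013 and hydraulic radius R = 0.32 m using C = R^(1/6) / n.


The Chezy coefficient relates to Manning's n through C = R^(1/6) / n.
R^(1/6) = 0.32^(1/6) = 0.827037.
C = 0.827037 / 0.013 = 63.62 m^(1/2)/s.

63.62


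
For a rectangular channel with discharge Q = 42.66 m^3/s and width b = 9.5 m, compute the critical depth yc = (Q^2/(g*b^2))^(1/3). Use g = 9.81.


Using yc = (Q^2 / (g * b^2))^(1/3):
Q^2 = 42.66^2 = 1819.88.
g * b^2 = 9.81 * 9.5^2 = 9.81 * 90.25 = 885.35.
Q^2 / (g*b^2) = 1819.88 / 885.35 = 2.0555.
yc = 2.0555^(1/3) = 1.2715 m.

1.2715


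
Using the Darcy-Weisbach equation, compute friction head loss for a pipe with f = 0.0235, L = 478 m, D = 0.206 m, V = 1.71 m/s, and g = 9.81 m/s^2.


Darcy-Weisbach equation: h_f = f * (L/D) * V^2/(2g).
f * L/D = 0.0235 * 478/0.206 = 54.5291.
V^2/(2g) = 1.71^2 / (2*9.81) = 2.9241 / 19.62 = 0.149 m.
h_f = 54.5291 * 0.149 = 8.127 m.

8.127


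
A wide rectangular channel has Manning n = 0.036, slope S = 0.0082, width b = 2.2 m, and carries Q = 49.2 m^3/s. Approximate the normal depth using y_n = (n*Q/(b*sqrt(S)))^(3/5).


We use the wide-channel approximation y_n = (n*Q/(b*sqrt(S)))^(3/5).
sqrt(S) = sqrt(0.0082) = 0.090554.
Numerator: n*Q = 0.036 * 49.2 = 1.7712.
Denominator: b*sqrt(S) = 2.2 * 0.090554 = 0.199219.
arg = 8.8907.
y_n = 8.8907^(3/5) = 3.7099 m.

3.7099


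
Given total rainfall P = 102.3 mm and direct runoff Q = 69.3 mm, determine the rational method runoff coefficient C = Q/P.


The runoff coefficient C = runoff depth / rainfall depth.
C = 69.3 / 102.3
  = 0.6774.

0.6774


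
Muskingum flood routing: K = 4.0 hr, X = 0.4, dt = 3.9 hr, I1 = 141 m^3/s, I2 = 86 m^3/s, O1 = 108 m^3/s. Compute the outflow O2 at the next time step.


Muskingum coefficients:
denom = 2*K*(1-X) + dt = 2*4.0*(1-0.4) + 3.9 = 8.7.
C0 = (dt - 2*K*X)/denom = (3.9 - 2*4.0*0.4)/8.7 = 0.0805.
C1 = (dt + 2*K*X)/denom = (3.9 + 2*4.0*0.4)/8.7 = 0.8161.
C2 = (2*K*(1-X) - dt)/denom = 0.1034.
O2 = C0*I2 + C1*I1 + C2*O1
   = 0.0805*86 + 0.8161*141 + 0.1034*108
   = 133.16 m^3/s.

133.16


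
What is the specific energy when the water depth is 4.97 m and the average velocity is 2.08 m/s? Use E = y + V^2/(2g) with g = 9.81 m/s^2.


Specific energy E = y + V^2/(2g).
Velocity head = V^2/(2g) = 2.08^2 / (2*9.81) = 4.3264 / 19.62 = 0.2205 m.
E = 4.97 + 0.2205 = 5.1905 m.

5.1905


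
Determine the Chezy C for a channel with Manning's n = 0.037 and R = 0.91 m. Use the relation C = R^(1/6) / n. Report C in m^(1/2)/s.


The Chezy coefficient relates to Manning's n through C = R^(1/6) / n.
R^(1/6) = 0.91^(1/6) = 0.984404.
C = 0.984404 / 0.037 = 26.61 m^(1/2)/s.

26.61


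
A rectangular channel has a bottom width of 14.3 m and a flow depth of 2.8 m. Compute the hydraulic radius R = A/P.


For a rectangular section:
Flow area A = b * y = 14.3 * 2.8 = 40.04 m^2.
Wetted perimeter P = b + 2y = 14.3 + 2*2.8 = 19.9 m.
Hydraulic radius R = A/P = 40.04 / 19.9 = 2.0121 m.

2.0121


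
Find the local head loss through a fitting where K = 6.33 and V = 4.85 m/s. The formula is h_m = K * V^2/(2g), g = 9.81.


Minor loss formula: h_m = K * V^2/(2g).
V^2 = 4.85^2 = 23.5225.
V^2/(2g) = 23.5225 / 19.62 = 1.1989 m.
h_m = 6.33 * 1.1989 = 7.5891 m.

7.5891


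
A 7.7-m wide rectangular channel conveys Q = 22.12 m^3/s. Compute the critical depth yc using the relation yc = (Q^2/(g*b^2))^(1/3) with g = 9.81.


Using yc = (Q^2 / (g * b^2))^(1/3):
Q^2 = 22.12^2 = 489.29.
g * b^2 = 9.81 * 7.7^2 = 9.81 * 59.29 = 581.63.
Q^2 / (g*b^2) = 489.29 / 581.63 = 0.8412.
yc = 0.8412^(1/3) = 0.944 m.

0.944


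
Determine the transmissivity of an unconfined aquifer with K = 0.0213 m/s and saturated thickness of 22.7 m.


Transmissivity is defined as T = K * h.
T = 0.0213 * 22.7
  = 0.4835 m^2/s.

0.4835


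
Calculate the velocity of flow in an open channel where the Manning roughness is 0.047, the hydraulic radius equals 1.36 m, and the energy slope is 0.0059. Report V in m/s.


Manning's equation gives V = (1/n) * R^(2/3) * S^(1/2).
First, compute R^(2/3) = 1.36^(2/3) = 1.2275.
Next, S^(1/2) = 0.0059^(1/2) = 0.076811.
Then 1/n = 1/0.047 = 21.28.
V = 21.28 * 1.2275 * 0.076811 = 2.0061 m/s.

2.0061


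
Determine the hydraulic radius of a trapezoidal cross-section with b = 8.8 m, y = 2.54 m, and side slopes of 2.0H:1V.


For a trapezoidal section with side slope z:
A = (b + z*y)*y = (8.8 + 2.0*2.54)*2.54 = 35.255 m^2.
P = b + 2*y*sqrt(1 + z^2) = 8.8 + 2*2.54*sqrt(1 + 2.0^2) = 20.159 m.
R = A/P = 35.255 / 20.159 = 1.7488 m.

1.7488


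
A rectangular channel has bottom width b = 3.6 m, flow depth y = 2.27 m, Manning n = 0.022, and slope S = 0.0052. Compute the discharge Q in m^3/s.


For a rectangular channel, the cross-sectional area A = b * y = 3.6 * 2.27 = 8.17 m^2.
The wetted perimeter P = b + 2y = 3.6 + 2*2.27 = 8.14 m.
Hydraulic radius R = A/P = 8.17/8.14 = 1.0039 m.
Velocity V = (1/n)*R^(2/3)*S^(1/2) = (1/0.022)*1.0039^(2/3)*0.0052^(1/2) = 3.2864 m/s.
Discharge Q = A * V = 8.17 * 3.2864 = 26.856 m^3/s.

26.856


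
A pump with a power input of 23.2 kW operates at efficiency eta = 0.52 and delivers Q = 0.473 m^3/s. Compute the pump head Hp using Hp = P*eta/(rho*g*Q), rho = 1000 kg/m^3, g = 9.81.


Pump head formula: Hp = P * eta / (rho * g * Q).
Numerator: P * eta = 23.2 * 1000 * 0.52 = 12064.0 W.
Denominator: rho * g * Q = 1000 * 9.81 * 0.473 = 4640.13.
Hp = 12064.0 / 4640.13 = 2.6 m.

2.6


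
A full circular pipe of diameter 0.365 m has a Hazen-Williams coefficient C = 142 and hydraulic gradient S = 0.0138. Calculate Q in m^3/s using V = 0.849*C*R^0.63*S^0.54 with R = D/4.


For a full circular pipe, R = D/4 = 0.365/4 = 0.0912 m.
V = 0.849 * 142 * 0.0912^0.63 * 0.0138^0.54
  = 0.849 * 142 * 0.221282 * 0.098977
  = 2.6404 m/s.
Pipe area A = pi*D^2/4 = pi*0.365^2/4 = 0.1046 m^2.
Q = A * V = 0.1046 * 2.6404 = 0.2763 m^3/s.

0.2763


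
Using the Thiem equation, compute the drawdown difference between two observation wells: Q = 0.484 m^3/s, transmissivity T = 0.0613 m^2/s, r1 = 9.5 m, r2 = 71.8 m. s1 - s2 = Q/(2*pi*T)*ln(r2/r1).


Thiem equation: s1 - s2 = Q/(2*pi*T) * ln(r2/r1).
ln(r2/r1) = ln(71.8/9.5) = 2.0226.
Q/(2*pi*T) = 0.484 / (2*pi*0.0613) = 0.484 / 0.3852 = 1.2566.
s1 - s2 = 1.2566 * 2.0226 = 2.5416 m.

2.5416


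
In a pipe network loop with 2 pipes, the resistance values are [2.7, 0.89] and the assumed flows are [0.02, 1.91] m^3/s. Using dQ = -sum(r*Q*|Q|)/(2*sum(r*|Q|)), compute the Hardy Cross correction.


Numerator terms (r*Q*|Q|): 2.7*0.02*|0.02| = 0.0011; 0.89*1.91*|1.91| = 3.2468.
Sum of numerator = 3.2479.
Denominator terms (r*|Q|): 2.7*|0.02| = 0.054; 0.89*|1.91| = 1.6999.
2 * sum of denominator = 2 * 1.7539 = 3.5078.
dQ = -3.2479 / 3.5078 = -0.9259 m^3/s.

-0.9259


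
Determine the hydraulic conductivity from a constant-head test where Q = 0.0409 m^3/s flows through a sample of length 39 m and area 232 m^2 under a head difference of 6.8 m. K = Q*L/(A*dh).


From K = Q*L / (A*dh):
Numerator: Q*L = 0.0409 * 39 = 1.5951.
Denominator: A*dh = 232 * 6.8 = 1577.6.
K = 1.5951 / 1577.6 = 0.001011 m/s.

0.001011


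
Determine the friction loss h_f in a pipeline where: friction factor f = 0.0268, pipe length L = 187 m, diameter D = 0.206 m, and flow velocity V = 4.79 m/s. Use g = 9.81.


Darcy-Weisbach equation: h_f = f * (L/D) * V^2/(2g).
f * L/D = 0.0268 * 187/0.206 = 24.3282.
V^2/(2g) = 4.79^2 / (2*9.81) = 22.9441 / 19.62 = 1.1694 m.
h_f = 24.3282 * 1.1694 = 28.45 m.

28.45


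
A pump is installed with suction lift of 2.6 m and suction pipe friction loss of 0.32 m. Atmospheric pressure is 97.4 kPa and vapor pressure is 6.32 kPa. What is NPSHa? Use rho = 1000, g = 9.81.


NPSHa = p_atm/(rho*g) - z_s - hf_s - p_vap/(rho*g).
p_atm/(rho*g) = 97.4*1000 / (1000*9.81) = 9.929 m.
p_vap/(rho*g) = 6.32*1000 / (1000*9.81) = 0.644 m.
NPSHa = 9.929 - 2.6 - 0.32 - 0.644
      = 6.36 m.

6.36


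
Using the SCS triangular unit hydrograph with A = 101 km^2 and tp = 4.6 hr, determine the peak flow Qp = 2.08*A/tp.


SCS formula: Qp = 2.08 * A / tp.
Qp = 2.08 * 101 / 4.6
   = 210.08 / 4.6
   = 45.67 m^3/s per cm.

45.67


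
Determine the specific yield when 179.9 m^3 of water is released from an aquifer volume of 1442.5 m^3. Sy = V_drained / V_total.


Specific yield Sy = Volume drained / Total volume.
Sy = 179.9 / 1442.5
   = 0.1247.

0.1247


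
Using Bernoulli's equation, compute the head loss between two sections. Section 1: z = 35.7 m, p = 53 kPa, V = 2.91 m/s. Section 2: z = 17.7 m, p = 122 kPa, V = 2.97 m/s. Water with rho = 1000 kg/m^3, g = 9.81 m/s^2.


Total head at each section: H = z + p/(rho*g) + V^2/(2g).
H1 = 35.7 + 53*1000/(1000*9.81) + 2.91^2/(2*9.81)
   = 35.7 + 5.403 + 0.4316
   = 41.534 m.
H2 = 17.7 + 122*1000/(1000*9.81) + 2.97^2/(2*9.81)
   = 17.7 + 12.436 + 0.4496
   = 30.586 m.
h_L = H1 - H2 = 41.534 - 30.586 = 10.948 m.

10.948


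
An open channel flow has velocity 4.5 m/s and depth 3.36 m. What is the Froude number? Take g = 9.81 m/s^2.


The Froude number is defined as Fr = V / sqrt(g*y).
g*y = 9.81 * 3.36 = 32.9616.
sqrt(g*y) = sqrt(32.9616) = 5.7412.
Fr = 4.5 / 5.7412 = 0.7838.

0.7838


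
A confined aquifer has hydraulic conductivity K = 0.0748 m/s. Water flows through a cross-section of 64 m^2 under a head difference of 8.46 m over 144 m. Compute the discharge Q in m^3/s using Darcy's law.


Darcy's law: Q = K * A * i, where i = dh/L.
Hydraulic gradient i = 8.46 / 144 = 0.05875.
Q = 0.0748 * 64 * 0.05875
  = 0.2812 m^3/s.

0.2812


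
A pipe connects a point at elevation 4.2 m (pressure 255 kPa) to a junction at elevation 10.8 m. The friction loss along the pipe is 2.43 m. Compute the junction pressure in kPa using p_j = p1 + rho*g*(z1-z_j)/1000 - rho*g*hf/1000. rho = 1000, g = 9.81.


Junction pressure: p_j = p1 + rho*g*(z1 - z_j)/1000 - rho*g*hf/1000.
Elevation term = 1000*9.81*(4.2 - 10.8)/1000 = -64.746 kPa.
Friction term = 1000*9.81*2.43/1000 = 23.838 kPa.
p_j = 255 + -64.746 - 23.838 = 166.42 kPa.

166.42


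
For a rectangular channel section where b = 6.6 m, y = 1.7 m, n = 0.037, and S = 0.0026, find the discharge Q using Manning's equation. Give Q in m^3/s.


For a rectangular channel, the cross-sectional area A = b * y = 6.6 * 1.7 = 11.22 m^2.
The wetted perimeter P = b + 2y = 6.6 + 2*1.7 = 10.0 m.
Hydraulic radius R = A/P = 11.22/10.0 = 1.122 m.
Velocity V = (1/n)*R^(2/3)*S^(1/2) = (1/0.037)*1.122^(2/3)*0.0026^(1/2) = 1.488 m/s.
Discharge Q = A * V = 11.22 * 1.488 = 16.696 m^3/s.

16.696


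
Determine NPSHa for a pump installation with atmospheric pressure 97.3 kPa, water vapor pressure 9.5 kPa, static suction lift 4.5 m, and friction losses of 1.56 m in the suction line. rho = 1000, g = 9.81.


NPSHa = p_atm/(rho*g) - z_s - hf_s - p_vap/(rho*g).
p_atm/(rho*g) = 97.3*1000 / (1000*9.81) = 9.918 m.
p_vap/(rho*g) = 9.5*1000 / (1000*9.81) = 0.968 m.
NPSHa = 9.918 - 4.5 - 1.56 - 0.968
      = 2.89 m.

2.89


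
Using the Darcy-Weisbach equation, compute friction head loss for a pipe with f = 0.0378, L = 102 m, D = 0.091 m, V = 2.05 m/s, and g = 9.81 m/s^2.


Darcy-Weisbach equation: h_f = f * (L/D) * V^2/(2g).
f * L/D = 0.0378 * 102/0.091 = 42.3692.
V^2/(2g) = 2.05^2 / (2*9.81) = 4.2025 / 19.62 = 0.2142 m.
h_f = 42.3692 * 0.2142 = 9.075 m.

9.075


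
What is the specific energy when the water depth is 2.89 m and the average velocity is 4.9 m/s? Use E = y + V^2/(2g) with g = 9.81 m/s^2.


Specific energy E = y + V^2/(2g).
Velocity head = V^2/(2g) = 4.9^2 / (2*9.81) = 24.01 / 19.62 = 1.2238 m.
E = 2.89 + 1.2238 = 4.1138 m.

4.1138


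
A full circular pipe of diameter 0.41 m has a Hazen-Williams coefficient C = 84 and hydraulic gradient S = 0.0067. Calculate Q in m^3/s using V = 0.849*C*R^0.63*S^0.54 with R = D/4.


For a full circular pipe, R = D/4 = 0.41/4 = 0.1025 m.
V = 0.849 * 84 * 0.1025^0.63 * 0.0067^0.54
  = 0.849 * 84 * 0.238098 * 0.067001
  = 1.1377 m/s.
Pipe area A = pi*D^2/4 = pi*0.41^2/4 = 0.132 m^2.
Q = A * V = 0.132 * 1.1377 = 0.1502 m^3/s.

0.1502


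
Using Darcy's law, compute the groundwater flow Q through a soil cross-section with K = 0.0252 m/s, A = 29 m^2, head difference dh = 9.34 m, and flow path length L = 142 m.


Darcy's law: Q = K * A * i, where i = dh/L.
Hydraulic gradient i = 9.34 / 142 = 0.065775.
Q = 0.0252 * 29 * 0.065775
  = 0.0481 m^3/s.

0.0481


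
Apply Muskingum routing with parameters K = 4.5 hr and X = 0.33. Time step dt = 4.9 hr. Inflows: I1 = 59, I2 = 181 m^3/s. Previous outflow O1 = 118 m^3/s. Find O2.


Muskingum coefficients:
denom = 2*K*(1-X) + dt = 2*4.5*(1-0.33) + 4.9 = 10.93.
C0 = (dt - 2*K*X)/denom = (4.9 - 2*4.5*0.33)/10.93 = 0.1766.
C1 = (dt + 2*K*X)/denom = (4.9 + 2*4.5*0.33)/10.93 = 0.72.
C2 = (2*K*(1-X) - dt)/denom = 0.1034.
O2 = C0*I2 + C1*I1 + C2*O1
   = 0.1766*181 + 0.72*59 + 0.1034*118
   = 86.64 m^3/s.

86.64


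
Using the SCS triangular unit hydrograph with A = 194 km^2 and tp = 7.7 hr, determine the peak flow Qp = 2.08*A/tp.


SCS formula: Qp = 2.08 * A / tp.
Qp = 2.08 * 194 / 7.7
   = 403.52 / 7.7
   = 52.41 m^3/s per cm.

52.41


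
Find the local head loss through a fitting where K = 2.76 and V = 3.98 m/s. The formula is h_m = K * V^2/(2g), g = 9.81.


Minor loss formula: h_m = K * V^2/(2g).
V^2 = 3.98^2 = 15.8404.
V^2/(2g) = 15.8404 / 19.62 = 0.8074 m.
h_m = 2.76 * 0.8074 = 2.2283 m.

2.2283


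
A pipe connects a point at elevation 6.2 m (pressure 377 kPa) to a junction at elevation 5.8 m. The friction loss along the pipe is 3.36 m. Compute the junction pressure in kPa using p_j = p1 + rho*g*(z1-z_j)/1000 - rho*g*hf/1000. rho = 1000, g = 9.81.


Junction pressure: p_j = p1 + rho*g*(z1 - z_j)/1000 - rho*g*hf/1000.
Elevation term = 1000*9.81*(6.2 - 5.8)/1000 = 3.924 kPa.
Friction term = 1000*9.81*3.36/1000 = 32.962 kPa.
p_j = 377 + 3.924 - 32.962 = 347.96 kPa.

347.96


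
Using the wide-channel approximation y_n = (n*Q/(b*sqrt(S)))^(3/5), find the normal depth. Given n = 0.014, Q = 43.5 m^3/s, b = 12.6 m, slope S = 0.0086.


We use the wide-channel approximation y_n = (n*Q/(b*sqrt(S)))^(3/5).
sqrt(S) = sqrt(0.0086) = 0.092736.
Numerator: n*Q = 0.014 * 43.5 = 0.609.
Denominator: b*sqrt(S) = 12.6 * 0.092736 = 1.168474.
arg = 0.5212.
y_n = 0.5212^(3/5) = 0.6764 m.

0.6764


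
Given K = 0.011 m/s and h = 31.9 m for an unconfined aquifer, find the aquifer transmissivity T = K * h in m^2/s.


Transmissivity is defined as T = K * h.
T = 0.011 * 31.9
  = 0.3509 m^2/s.

0.3509


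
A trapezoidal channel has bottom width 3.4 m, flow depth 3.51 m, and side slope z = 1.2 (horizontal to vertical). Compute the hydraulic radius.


For a trapezoidal section with side slope z:
A = (b + z*y)*y = (3.4 + 1.2*3.51)*3.51 = 26.718 m^2.
P = b + 2*y*sqrt(1 + z^2) = 3.4 + 2*3.51*sqrt(1 + 1.2^2) = 14.366 m.
R = A/P = 26.718 / 14.366 = 1.8599 m.

1.8599


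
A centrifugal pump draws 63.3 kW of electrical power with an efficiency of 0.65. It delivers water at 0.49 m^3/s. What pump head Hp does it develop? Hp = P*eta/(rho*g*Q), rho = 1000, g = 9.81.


Pump head formula: Hp = P * eta / (rho * g * Q).
Numerator: P * eta = 63.3 * 1000 * 0.65 = 41145.0 W.
Denominator: rho * g * Q = 1000 * 9.81 * 0.49 = 4806.9.
Hp = 41145.0 / 4806.9 = 8.56 m.

8.56


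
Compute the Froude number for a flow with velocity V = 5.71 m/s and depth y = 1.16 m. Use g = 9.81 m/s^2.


The Froude number is defined as Fr = V / sqrt(g*y).
g*y = 9.81 * 1.16 = 11.3796.
sqrt(g*y) = sqrt(11.3796) = 3.3734.
Fr = 5.71 / 3.3734 = 1.6927.

1.6927


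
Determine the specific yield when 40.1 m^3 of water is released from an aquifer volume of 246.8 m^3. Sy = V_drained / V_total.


Specific yield Sy = Volume drained / Total volume.
Sy = 40.1 / 246.8
   = 0.1625.

0.1625


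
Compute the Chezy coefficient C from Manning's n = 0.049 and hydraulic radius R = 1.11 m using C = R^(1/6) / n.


The Chezy coefficient relates to Manning's n through C = R^(1/6) / n.
R^(1/6) = 1.11^(1/6) = 1.017545.
C = 1.017545 / 0.049 = 20.77 m^(1/2)/s.

20.77


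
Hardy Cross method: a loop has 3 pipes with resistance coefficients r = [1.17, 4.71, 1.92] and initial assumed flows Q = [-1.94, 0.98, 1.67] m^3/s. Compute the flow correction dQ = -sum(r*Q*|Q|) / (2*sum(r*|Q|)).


Numerator terms (r*Q*|Q|): 1.17*-1.94*|-1.94| = -4.4034; 4.71*0.98*|0.98| = 4.5235; 1.92*1.67*|1.67| = 5.3547.
Sum of numerator = 5.4748.
Denominator terms (r*|Q|): 1.17*|-1.94| = 2.2698; 4.71*|0.98| = 4.6158; 1.92*|1.67| = 3.2064.
2 * sum of denominator = 2 * 10.092 = 20.184.
dQ = -5.4748 / 20.184 = -0.2712 m^3/s.

-0.2712


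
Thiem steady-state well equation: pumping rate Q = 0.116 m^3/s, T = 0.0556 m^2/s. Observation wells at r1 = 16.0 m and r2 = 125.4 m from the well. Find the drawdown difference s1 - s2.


Thiem equation: s1 - s2 = Q/(2*pi*T) * ln(r2/r1).
ln(r2/r1) = ln(125.4/16.0) = 2.0589.
Q/(2*pi*T) = 0.116 / (2*pi*0.0556) = 0.116 / 0.3493 = 0.332.
s1 - s2 = 0.332 * 2.0589 = 0.6837 m.

0.6837
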